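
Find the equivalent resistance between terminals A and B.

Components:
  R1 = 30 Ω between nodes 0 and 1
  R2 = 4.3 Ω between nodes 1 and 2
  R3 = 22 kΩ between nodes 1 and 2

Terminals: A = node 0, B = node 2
Reduce the network between node 0 (A) and node 2 (B) by series/parallel combination:
  Rp1 = R2 ‖ R3 (parallel, both between nodes 1 and 2) = 1/(1/4.3 + 1/22000) = 4.299 Ω
  Rs1 = R1 + Rp1 (series, joined only at node 1) = 30 + 4.299 = 34.3 Ω
R_eq = 34.3 Ω

Final answer: 34.3 Ω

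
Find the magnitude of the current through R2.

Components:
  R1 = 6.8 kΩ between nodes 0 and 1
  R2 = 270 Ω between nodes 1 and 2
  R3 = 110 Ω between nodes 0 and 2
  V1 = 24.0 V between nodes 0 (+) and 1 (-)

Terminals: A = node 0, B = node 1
Nodal analysis, taking node 1 as the 0 V reference.
Source V1 fixes V_0 = 24 V.
KCL at each unknown node (sum of currents leaving = 0; resistances in Ω):
  Node 2: (V_2 - 0)/270 + (V_2 - 24)/110 = 0
Collecting terms: 0.01279 × V_2 = 0.2182  =>  V_2 = 17.05 V
I_R2 = (V_1 - V_2)/R2 = (0 - 17.05)/270 = -0.06316 A
|I_R2| = 0.06316 A

Final answer: |I_R2| = 0.06316 A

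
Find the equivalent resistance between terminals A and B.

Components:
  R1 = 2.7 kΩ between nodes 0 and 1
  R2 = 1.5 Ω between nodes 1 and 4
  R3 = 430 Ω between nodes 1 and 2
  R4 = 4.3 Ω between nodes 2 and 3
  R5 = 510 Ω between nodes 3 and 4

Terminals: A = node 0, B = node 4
Reduce the network between node 0 (A) and node 4 (B) by series/parallel combination:
  Rs1 = R3 + R4 (series, joined only at node 2) = 430 + 4.3 = 434.3 Ω
  Rs2 = R5 + Rs1 (series, joined only at node 3) = 510 + 434.3 = 944.3 Ω
  Rp1 = R2 ‖ Rs2 (parallel, both between nodes 1 and 4) = 1/(1/1.5 + 1/944.3) = 1.498 Ω
  Rs3 = R1 + Rp1 (series, joined only at node 1) = 2700 + 1.498 = 2701 Ω
R_eq = 2.701 kΩ

Final answer: 2.701 kΩ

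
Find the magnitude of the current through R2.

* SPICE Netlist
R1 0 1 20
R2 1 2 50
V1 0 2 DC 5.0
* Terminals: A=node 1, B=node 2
Nodal analysis, taking node 2 as the 0 V reference.
Source V1 fixes V_0 = 5 V.
KCL at each unknown node (sum of currents leaving = 0; resistances in Ω):
  Node 1: (V_1 - 5)/20 + (V_1 - 0)/50 = 0
Collecting terms: 0.07 × V_1 = 0.25  =>  V_1 = 3.571 V
I_R2 = (V_1 - V_2)/R2 = (3.571 - 0)/50 = 0.07143 A
|I_R2| = 0.07143 A

Final answer: |I_R2| = 0.07143 A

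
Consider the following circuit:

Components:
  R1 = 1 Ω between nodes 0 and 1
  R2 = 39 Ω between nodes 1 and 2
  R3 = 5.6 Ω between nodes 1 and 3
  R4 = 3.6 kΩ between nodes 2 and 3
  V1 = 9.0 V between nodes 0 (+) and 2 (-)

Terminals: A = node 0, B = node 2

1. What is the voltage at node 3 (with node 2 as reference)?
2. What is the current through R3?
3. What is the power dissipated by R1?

Nodal analysis, taking node 2 as the 0 V reference.
Source V1 fixes V_0 = 9 V.
KCL at each unknown node (sum of currents leaving = 0; resistances in Ω):
  Node 1: (V_1 - 9)/1 + (V_1 - 0)/39 + (V_1 - V_3)/5.6 = 0
  Node 3: (V_3 - V_1)/5.6 + (V_3 - 0)/3600 = 0
Collecting terms (coefficients in siemens):
  1.204·V_1 - 0.1786·V_3 = 9
  0.1788·V_3 - 0.1786·V_1 = 0
Determinant D = (1.204)(0.1788) - (-0.1786)(-0.1786) = 0.1835
V_1 = [(9)(0.1788) - (-0.1786)(0)]/D = 8.773 V
V_3 = [(1.204)(0) - (9)(-0.1786)]/D = 8.759 V
Part 1:
  Read off the nodal solution: V_3 = 8.759 V
Part 2:
  I_R3 = (V_1 - V_3)/R3 = (8.773 - 8.759)/5.6 = 0.002433 A
  Magnitude: I_R3 = 0.002433 A
Part 3:
  I_R1 = (V_0 - V_1)/R1 = (9 - 8.773)/1 = 0.2274 A
  P_R1 = I_R1² × R1 = (0.2274)² × 1 = 0.0517 W

Final answers:
1. V_3 = 8.759 V
2. I_R3 = 0.002433 A
3. P_R1 = 0.0517 W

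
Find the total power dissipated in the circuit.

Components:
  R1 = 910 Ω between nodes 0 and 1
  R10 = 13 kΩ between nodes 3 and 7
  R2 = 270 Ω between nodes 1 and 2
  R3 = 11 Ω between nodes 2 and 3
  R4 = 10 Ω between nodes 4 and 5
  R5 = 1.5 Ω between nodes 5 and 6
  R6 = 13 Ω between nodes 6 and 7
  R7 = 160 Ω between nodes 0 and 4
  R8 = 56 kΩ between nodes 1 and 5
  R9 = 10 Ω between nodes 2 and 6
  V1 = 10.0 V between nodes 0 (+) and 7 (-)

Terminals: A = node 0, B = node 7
Nodal analysis, taking node 7 as the 0 V reference.
Source V1 fixes V_0 = 10 V.
KCL at each unknown node (sum of currents leaving = 0; resistances in Ω):
  Node 1: (V_1 - 10)/910 + (V_1 - V_2)/270 + (V_1 - V_5)/56000 = 0
  Node 2: (V_2 - V_1)/270 + (V_2 - V_3)/11 + (V_2 - V_6)/10 = 0
  Node 3: (V_3 - V_2)/11 + (V_3 - 0)/13000 = 0
  Node 4: (V_4 - V_5)/10 + (V_4 - 10)/160 = 0
  Node 5: (V_5 - V_4)/10 + (V_5 - V_6)/1.5 + (V_5 - V_1)/56000 = 0
  Node 6: (V_6 - V_5)/1.5 + (V_6 - 0)/13 + (V_6 - V_2)/10 = 0
Collecting terms (coefficients in siemens):
  0.00482·V_1 - 0.003704·V_2 - 0.00001786·V_5 = 0.01099
  0.1946·V_2 - 0.003704·V_1 - 0.09091·V_3 - 0.1·V_6 = 0
  0.09099·V_3 - 0.09091·V_2 = 0
  0.1063·V_4 - 0.1·V_5 = 0.0625
  0.7667·V_5 - 0.00001786·V_1 - 0.1·V_4 - 0.6667·V_6 = 0
  0.8436·V_6 - 0.1·V_2 - 0.6667·V_5 = 0
Solving these 6 simultaneous equations (Gaussian elimination) gives:
  V_1 = 2.954 V, V_2 = 0.8737 V, V_3 = 0.873 V, V_4 = 1.414 V
  V_5 = 0.8779 V, V_6 = 0.7974 V
Power in each resistor, P = (ΔV)²/R:
  P_R1 = (10 - 2.954)²/910 = 0.05455 W
  P_R2 = (2.954 - 0.8737)²/270 = 0.01603 W
  P_R3 = (0.8737 - 0.873)²/11 = 0.00000004961 W
  P_R4 = (1.414 - 0.8779)²/10 = 0.02879 W
  P_R5 = (0.8779 - 0.7974)²/1.5 = 0.004325 W
  P_R6 = (0.7974 - 0)²/13 = 0.04891 W
  P_R7 = (10 - 1.414)²/160 = 0.4607 W
  P_R8 = (2.954 - 0.8779)²/56000 = 0.00007698 W
  P_R9 = (0.8737 - 0.7974)²/10 = 0.0005834 W
  P_R10 = (0.873 - 0)²/13000 = 0.00005863 W
P_total = P_R1 + P_R2 + P_R3 + P_R4 + P_R5 + P_R6 + P_R7 + P_R8 + P_R9 + P_R10 = 0.614 W

Final answer: 0.614 W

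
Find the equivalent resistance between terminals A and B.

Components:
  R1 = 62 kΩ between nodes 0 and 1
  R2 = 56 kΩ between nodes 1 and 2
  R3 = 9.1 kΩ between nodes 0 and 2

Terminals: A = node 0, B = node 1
Reduce the network between node 0 (A) and node 1 (B) by series/parallel combination:
  Rs1 = R3 + R2 (series, joined only at node 2) = 9100 + 56000 = 65100 Ω
  Rp1 = R1 ‖ Rs1 (parallel, both between nodes 0 and 1) = 1/(1/62000 + 1/65100) = 31760 Ω
R_eq = 31.76 kΩ

Final answer: 31.76 kΩ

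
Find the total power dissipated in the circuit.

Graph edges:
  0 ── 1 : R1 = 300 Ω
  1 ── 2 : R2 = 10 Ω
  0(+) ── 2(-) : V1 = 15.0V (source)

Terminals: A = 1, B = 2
Nodal analysis, taking node 2 as the 0 V reference.
Source V1 fixes V_0 = 15 V.
KCL at each unknown node (sum of currents leaving = 0; resistances in Ω):
  Node 1: (V_1 - 15)/300 + (V_1 - 0)/10 = 0
Collecting terms: 0.1033 × V_1 = 0.05  =>  V_1 = 0.4839 V
Power in each resistor, P = (ΔV)²/R:
  P_R1 = (15 - 0.4839)²/300 = 0.7024 W
  P_R2 = (0.4839 - 0)²/10 = 0.02341 W
P_total = P_R1 + P_R2 = 0.7258 W

Final answer: 0.7258 W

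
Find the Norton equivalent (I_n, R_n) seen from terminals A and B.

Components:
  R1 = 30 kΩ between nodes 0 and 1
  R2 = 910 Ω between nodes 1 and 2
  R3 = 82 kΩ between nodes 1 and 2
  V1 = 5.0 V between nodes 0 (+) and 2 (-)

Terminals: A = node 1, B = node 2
Find the Thévenin equivalent first; then I_n = V_th/R_th and R_n = R_th.
Step 1 — V_th is the open-circuit voltage V_A - V_B (nothing connected across the terminals).
Nodal analysis, taking node 2 as the 0 V reference.
Source V1 fixes V_0 = 5 V.
KCL at each unknown node (sum of currents leaving = 0; resistances in Ω):
  Node 1: (V_1 - 5)/30000 + (V_1 - 0)/910 + (V_1 - 0)/82000 = 0
Collecting terms: 0.001144 × V_1 = 0.0001667  =>  V_1 = 0.1456 V
V_th = V_1 - V_2 = 0.1456 - 0 = 0.1456 V
Step 2 — R_th: zero the source — replace V1 by a short circuit (node 2 merges into node 0) — and find the resistance seen between A (node 1) and B (node 0).
Reduce the network between node 1 (A) and node 0 (B) by series/parallel combination:
  Rp1 = R1 ‖ R2 ‖ R3 (parallel, all between nodes 0 and 1) = 1/(1/30000 + 1/910 + 1/82000) = 873.8 Ω
R_th = 873.8 Ω
I_n = V_th/R_th = 0.1456/873.8 = 0.0001667 A, and R_n = R_th = 873.8 Ω

Final answer: I_n = 0.0001667 A, R_n = 873.8 Ω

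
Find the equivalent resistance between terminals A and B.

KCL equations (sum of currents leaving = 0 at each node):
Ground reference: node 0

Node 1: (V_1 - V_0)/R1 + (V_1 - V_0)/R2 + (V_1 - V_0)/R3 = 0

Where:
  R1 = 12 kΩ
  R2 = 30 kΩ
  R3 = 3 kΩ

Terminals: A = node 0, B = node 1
Reduce the network between node 0 (A) and node 1 (B) by series/parallel combination:
  Rp1 = R1 ‖ R2 ‖ R3 (parallel, all between nodes 0 and 1) = 1/(1/12000 + 1/30000 + 1/3000) = 2222 Ω
R_eq = 2.222 kΩ

Final answer: 2.222 kΩ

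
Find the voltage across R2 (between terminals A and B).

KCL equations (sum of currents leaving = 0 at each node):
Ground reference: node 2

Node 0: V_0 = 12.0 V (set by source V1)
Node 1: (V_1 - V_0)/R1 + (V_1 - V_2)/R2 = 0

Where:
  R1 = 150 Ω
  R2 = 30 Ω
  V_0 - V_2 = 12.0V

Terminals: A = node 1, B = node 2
R1 and R2 are in series across V1 (node 0 → node 1 → node 2), and the output A–B is taken across R2, so this is a voltage divider.
Series current: I = V1/(R1 + R2) = 12/(150 + 30) = 12/180 = 0.06667 A
V_R2 = I × R2 = V1 × R2/(R1 + R2) = 12 × 30/180 = 2 V

Final answer: 2 V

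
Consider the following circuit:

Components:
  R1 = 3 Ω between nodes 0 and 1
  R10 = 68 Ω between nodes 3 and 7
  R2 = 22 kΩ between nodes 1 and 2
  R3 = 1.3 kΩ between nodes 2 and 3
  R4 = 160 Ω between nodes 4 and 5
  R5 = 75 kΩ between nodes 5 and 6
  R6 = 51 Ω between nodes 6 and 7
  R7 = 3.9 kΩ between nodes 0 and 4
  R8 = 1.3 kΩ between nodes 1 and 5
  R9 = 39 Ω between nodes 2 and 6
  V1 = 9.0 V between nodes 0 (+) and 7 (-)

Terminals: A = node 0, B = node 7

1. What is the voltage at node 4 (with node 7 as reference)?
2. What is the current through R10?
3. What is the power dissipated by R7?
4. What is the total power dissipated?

Nodal analysis, taking node 7 as the 0 V reference.
Source V1 fixes V_0 = 9 V.
KCL at each unknown node (sum of currents leaving = 0; resistances in Ω):
  Node 1: (V_1 - 9)/3 + (V_1 - V_2)/22000 + (V_1 - V_5)/1300 = 0
  Node 2: (V_2 - V_1)/22000 + (V_2 - V_3)/1300 + (V_2 - V_6)/39 = 0
  Node 3: (V_3 - V_2)/1300 + (V_3 - 0)/68 = 0
  Node 4: (V_4 - V_5)/160 + (V_4 - 9)/3900 = 0
  Node 5: (V_5 - V_4)/160 + (V_5 - V_6)/75000 + (V_5 - V_1)/1300 = 0
  Node 6: (V_6 - V_5)/75000 + (V_6 - 0)/51 + (V_6 - V_2)/39 = 0
Collecting terms (coefficients in siemens):
  0.3341·V_1 - 0.00004545·V_2 - 0.0007692·V_5 = 3
  0.02646·V_2 - 0.00004545·V_1 - 0.0007692·V_3 - 0.02564·V_6 = 0
  0.01548·V_3 - 0.0007692·V_2 = 0
  0.006506·V_4 - 0.00625·V_5 = 0.002308
  0.007033·V_5 - 0.0007692·V_1 - 0.00625·V_4 - 0.00001333·V_6 = 0
  0.04526·V_6 - 0.02564·V_2 - 0.00001333·V_5 = 0
Solving these 6 simultaneous equations (Gaussian elimination) gives:
  V_1 = 8.999 V, V_2 = 0.04004 V, V_3 = 0.00199 V, V_4 = 8.887 V
  V_5 = 8.883 V, V_6 = 0.0253 V
Part 1:
  Read off the nodal solution: V_4 = 8.887 V
Part 2:
  I_R10 = (V_3 - V_7)/R10 = (0.00199 - 0)/68 = 0.00002927 A
  Magnitude: I_R10 = 0.00002927 A
Part 3:
  I_R7 = (V_0 - V_4)/R7 = (9 - 8.887)/3900 = 0.00002892 A
  P_R7 = I_R7² × R7 = (0.00002892)² × 3900 = 0.000003262 W
Part 4:
  Power in each resistor, P = (ΔV)²/R:
    P_R1 = (9 - 8.999)²/3 = 0.0000007392 W
    P_R2 = (8.999 - 0.04004)²/22000 = 0.003648 W
    P_R3 = (0.04004 - 0.00199)²/1300 = 0.000001114 W
    P_R4 = (8.887 - 8.883)²/160 = 0.0000001338 W
    P_R5 = (8.883 - 0.0253)²/75000 = 0.001046 W
    P_R6 = (0.0253 - 0)²/51 = 0.00001255 W
    P_R7 = (9 - 8.887)²/3900 = 0.000003262 W
    P_R8 = (8.999 - 8.883)²/1300 = 0.00001034 W
    P_R9 = (0.04004 - 0.0253)²/39 = 0.000005571 W
    P_R10 = (0.00199 - 0)²/68 = 0.00000005825 W
  P_total = P_R1 + P_R2 + P_R3 + P_R4 + P_R5 + P_R6 + P_R7 + P_R8 + P_R9 + P_R10 = 0.004728 W

Final answers:
1. V_4 = 8.887 V
2. I_R10 = 2.927e-05 A
3. P_R7 = 3.262e-06 W
4. P_total = 0.004728 W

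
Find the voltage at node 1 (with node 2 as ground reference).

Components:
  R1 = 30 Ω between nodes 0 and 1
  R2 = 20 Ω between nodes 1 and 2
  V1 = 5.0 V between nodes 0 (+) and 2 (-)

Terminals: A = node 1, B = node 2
Nodal analysis, taking node 2 as the 0 V reference.
Source V1 fixes V_0 = 5 V.
KCL at each unknown node (sum of currents leaving = 0; resistances in Ω):
  Node 1: (V_1 - 5)/30 + (V_1 - 0)/20 = 0
Collecting terms: 0.08333 × V_1 = 0.1667  =>  V_1 = 2 V
The requested potential is V_1 = 2 V.

Final answer: V_1 = 2 V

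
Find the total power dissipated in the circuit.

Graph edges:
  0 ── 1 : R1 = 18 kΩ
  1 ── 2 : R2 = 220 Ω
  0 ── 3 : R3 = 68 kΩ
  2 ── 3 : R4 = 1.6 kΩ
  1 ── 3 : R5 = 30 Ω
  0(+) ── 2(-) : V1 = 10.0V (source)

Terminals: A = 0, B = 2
Nodal analysis, taking node 2 as the 0 V reference.
Source V1 fixes V_0 = 10 V.
KCL at each unknown node (sum of currents leaving = 0; resistances in Ω):
  Node 1: (V_1 - 10)/18000 + (V_1 - 0)/220 + (V_1 - V_3)/30 = 0
  Node 3: (V_3 - 10)/68000 + (V_3 - 0)/1600 + (V_3 - V_1)/30 = 0
Collecting terms (coefficients in siemens):
  0.03793·V_1 - 0.03333·V_3 = 0.0005556
  0.03397·V_3 - 0.03333·V_1 = 0.0001471
Determinant D = (0.03793)(0.03397) - (-0.03333)(-0.03333) = 0.0001776
V_1 = [(0.0005556)(0.03397) - (-0.03333)(0.0001471)]/D = 0.1338 V
V_3 = [(0.03793)(0.0001471) - (0.0005556)(-0.03333)]/D = 0.1357 V
Power in each resistor, P = (ΔV)²/R:
  P_R1 = (10 - 0.1338)²/18000 = 0.005408 W
  P_R2 = (0.1338 - 0)²/220 = 0.00008143 W
  P_R3 = (10 - 0.1357)²/68000 = 0.001431 W
  P_R4 = (0 - 0.1357)²/1600 = 0.0000115 W
  P_R5 = (0.1338 - 0.1357)²/30 = 0.000000109 W
P_total = P_R1 + P_R2 + P_R3 + P_R4 + P_R5 = 0.006932 W

Final answer: 0.006932 W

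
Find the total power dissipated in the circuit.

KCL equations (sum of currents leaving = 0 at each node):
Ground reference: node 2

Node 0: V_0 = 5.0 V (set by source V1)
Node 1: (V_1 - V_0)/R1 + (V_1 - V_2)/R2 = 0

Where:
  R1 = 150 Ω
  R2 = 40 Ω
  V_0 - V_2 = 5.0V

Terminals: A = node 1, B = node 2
Nodal analysis, taking node 2 as the 0 V reference.
Source V1 fixes V_0 = 5 V.
KCL at each unknown node (sum of currents leaving = 0; resistances in Ω):
  Node 1: (V_1 - 5)/150 + (V_1 - 0)/40 = 0
Collecting terms: 0.03167 × V_1 = 0.03333  =>  V_1 = 1.053 V
Power in each resistor, P = (ΔV)²/R:
  P_R1 = (5 - 1.053)²/150 = 0.1039 W
  P_R2 = (1.053 - 0)²/40 = 0.0277 W
P_total = P_R1 + P_R2 = 0.1316 W

Final answer: 0.1316 W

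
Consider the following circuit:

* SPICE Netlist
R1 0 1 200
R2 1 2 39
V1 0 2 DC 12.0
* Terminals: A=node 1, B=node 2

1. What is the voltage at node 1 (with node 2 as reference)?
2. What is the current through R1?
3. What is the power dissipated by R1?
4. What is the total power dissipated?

Nodal analysis, taking node 2 as the 0 V reference.
Source V1 fixes V_0 = 12 V.
KCL at each unknown node (sum of currents leaving = 0; resistances in Ω):
  Node 1: (V_1 - 12)/200 + (V_1 - 0)/39 = 0
Collecting terms: 0.03064 × V_1 = 0.06  =>  V_1 = 1.958 V
Part 1:
  Read off the nodal solution: V_1 = 1.958 V
Part 2:
  I_R1 = (V_0 - V_1)/R1 = (12 - 1.958)/200 = 0.05021 A
  Magnitude: I_R1 = 0.05021 A
Part 3:
  I_R1 = (V_0 - V_1)/R1 = (12 - 1.958)/200 = 0.05021 A
  P_R1 = I_R1² × R1 = (0.05021)² × 200 = 0.5042 W
Part 4:
  Power in each resistor, P = (ΔV)²/R:
    P_R1 = (12 - 1.958)²/200 = 0.5042 W
    P_R2 = (1.958 - 0)²/39 = 0.09832 W
  P_total = P_R1 + P_R2 = 0.6025 W

Final answers:
1. V_1 = 1.958 V
2. I_R1 = 0.05021 A
3. P_R1 = 0.5042 W
4. P_total = 0.6025 W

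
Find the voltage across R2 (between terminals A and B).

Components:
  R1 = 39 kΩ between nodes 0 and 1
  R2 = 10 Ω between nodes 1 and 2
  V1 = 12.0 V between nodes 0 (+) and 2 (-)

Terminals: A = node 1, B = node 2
R1 and R2 are in series across V1 (node 0 → node 1 → node 2), and the output A–B is taken across R2, so this is a voltage divider.
Series current: I = V1/(R1 + R2) = 12/(39000 + 10) = 12/39010 = 0.0003076 A
V_R2 = I × R2 = V1 × R2/(R1 + R2) = 12 × 10/39010 = 0.003076 V

Final answer: 0.003076 V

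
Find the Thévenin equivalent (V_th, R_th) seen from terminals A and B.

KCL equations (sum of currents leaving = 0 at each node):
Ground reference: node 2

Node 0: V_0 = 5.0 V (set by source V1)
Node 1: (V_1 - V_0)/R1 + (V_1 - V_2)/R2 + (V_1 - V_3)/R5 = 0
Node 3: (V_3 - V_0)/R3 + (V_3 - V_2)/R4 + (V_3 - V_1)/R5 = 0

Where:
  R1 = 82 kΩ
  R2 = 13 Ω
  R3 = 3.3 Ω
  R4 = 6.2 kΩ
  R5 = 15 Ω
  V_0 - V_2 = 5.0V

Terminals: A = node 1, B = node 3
Step 1 — V_th is the open-circuit voltage V_A - V_B (nothing connected across the terminals).
Nodal analysis, taking node 2 as the 0 V reference.
Source V1 fixes V_0 = 5 V.
KCL at each unknown node (sum of currents leaving = 0; resistances in Ω):
  Node 1: (V_1 - 5)/82000 + (V_1 - 0)/13 + (V_1 - V_3)/15 = 0
  Node 3: (V_3 - 5)/3.3 + (V_3 - 0)/6200 + (V_3 - V_1)/15 = 0
Collecting terms (coefficients in siemens):
  0.1436·V_1 - 0.06667·V_3 = 0.00006098
  0.3699·V_3 - 0.06667·V_1 = 1.515
Determinant D = (0.1436)(0.3699) - (-0.06667)(-0.06667) = 0.04867
V_1 = [(0.00006098)(0.3699) - (-0.06667)(1.515)]/D = 2.076 V
V_3 = [(0.1436)(1.515) - (0.00006098)(-0.06667)]/D = 4.471 V
V_th = V_1 - V_3 = 2.076 - 4.471 = -2.395 V
Step 2 — R_th: zero the source — replace V1 by a short circuit (node 2 merges into node 0) — and find the resistance seen between A (node 1) and B (node 3).
Reduce the network between node 1 (A) and node 3 (B) by series/parallel combination:
  Rp1 = R1 ‖ R2 (parallel, both between nodes 0 and 1) = 1/(1/82000 + 1/13) = 13 Ω
  Rp2 = R3 ‖ R4 (parallel, both between nodes 0 and 3) = 1/(1/3.3 + 1/6200) = 3.298 Ω
  Rs1 = Rp1 + Rp2 (series, joined only at node 0) = 13 + 3.298 = 16.3 Ω
  Rp3 = R5 ‖ Rs1 (parallel, both between nodes 1 and 3) = 1/(1/15 + 1/16.3) = 7.811 Ω
R_th = 7.811 Ω

Final answer: V_th = -2.395 V, R_th = 7.811 Ω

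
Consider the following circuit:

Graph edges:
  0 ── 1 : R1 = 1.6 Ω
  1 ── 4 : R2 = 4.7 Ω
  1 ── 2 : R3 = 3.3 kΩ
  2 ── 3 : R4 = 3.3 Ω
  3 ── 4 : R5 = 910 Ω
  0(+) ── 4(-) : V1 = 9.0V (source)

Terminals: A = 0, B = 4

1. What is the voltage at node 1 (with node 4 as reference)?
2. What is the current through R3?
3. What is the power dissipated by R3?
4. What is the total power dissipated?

Nodal analysis, taking node 4 as the 0 V reference.
Source V1 fixes V_0 = 9 V.
KCL at each unknown node (sum of currents leaving = 0; resistances in Ω):
  Node 1: (V_1 - 9)/1.6 + (V_1 - 0)/4.7 + (V_1 - V_2)/3300 = 0
  Node 2: (V_2 - V_1)/3300 + (V_2 - V_3)/3.3 = 0
  Node 3: (V_3 - V_2)/3.3 + (V_3 - 0)/910 = 0
Collecting terms (coefficients in siemens):
  0.8381·V_1 - 0.000303·V_2 = 5.625
  0.3033·V_2 - 0.000303·V_1 - 0.303·V_3 = 0
  0.3041·V_3 - 0.303·V_2 = 0
Solving these 3 simultaneous equations (Gaussian elimination) gives:
  V_1 = 6.712 V, V_2 = 1.455 V, V_3 = 1.45 V
Part 1:
  Read off the nodal solution: V_1 = 6.712 V
Part 2:
  I_R3 = (V_1 - V_2)/R3 = (6.712 - 1.455)/3300 = 0.001593 A
  Magnitude: I_R3 = 0.001593 A
Part 3:
  I_R3 = (V_1 - V_2)/R3 = (6.712 - 1.455)/3300 = 0.001593 A
  P_R3 = I_R3² × R3 = (0.001593)² × 3300 = 0.008376 W
Part 4:
  Power in each resistor, P = (ΔV)²/R:
    P_R1 = (9 - 6.712)²/1.6 = 3.271 W
    P_R2 = (6.712 - 0)²/4.7 = 9.586 W
    P_R3 = (6.712 - 1.455)²/3300 = 0.008376 W
    P_R4 = (1.455 - 1.45)²/3.3 = 0.000008376 W
    P_R5 = (1.45 - 0)²/910 = 0.00231 W
  P_total = P_R1 + P_R2 + P_R3 + P_R4 + P_R5 = 12.87 W

Final answers:
1. V_1 = 6.712 V
2. I_R3 = 0.001593 A
3. P_R3 = 0.008376 W
4. P_total = 12.87 W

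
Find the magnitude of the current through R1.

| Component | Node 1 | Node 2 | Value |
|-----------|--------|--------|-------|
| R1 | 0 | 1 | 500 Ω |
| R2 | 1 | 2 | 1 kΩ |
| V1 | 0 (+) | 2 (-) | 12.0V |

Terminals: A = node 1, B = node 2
Nodal analysis, taking node 2 as the 0 V reference.
Source V1 fixes V_0 = 12 V.
KCL at each unknown node (sum of currents leaving = 0; resistances in Ω):
  Node 1: (V_1 - 12)/500 + (V_1 - 0)/1000 = 0
Collecting terms: 0.003 × V_1 = 0.024  =>  V_1 = 8 V
I_R1 = (V_0 - V_1)/R1 = (12 - 8)/500 = 0.008 A
|I_R1| = 0.008 A

Final answer: |I_R1| = 0.008 A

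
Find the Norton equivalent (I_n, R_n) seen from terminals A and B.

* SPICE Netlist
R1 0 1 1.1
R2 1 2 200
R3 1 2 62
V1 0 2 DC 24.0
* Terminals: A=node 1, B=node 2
Find the Thévenin equivalent first; then I_n = V_th/R_th and R_n = R_th.
Step 1 — V_th is the open-circuit voltage V_A - V_B (nothing connected across the terminals).
Nodal analysis, taking node 2 as the 0 V reference.
Source V1 fixes V_0 = 24 V.
KCL at each unknown node (sum of currents leaving = 0; resistances in Ω):
  Node 1: (V_1 - 24)/1.1 + (V_1 - 0)/200 + (V_1 - 0)/62 = 0
Collecting terms: 0.9302 × V_1 = 21.82  =>  V_1 = 23.45 V
V_th = V_1 - V_2 = 23.45 - 0 = 23.45 V
Step 2 — R_th: zero the source — replace V1 by a short circuit (node 2 merges into node 0) — and find the resistance seen between A (node 1) and B (node 0).
Reduce the network between node 1 (A) and node 0 (B) by series/parallel combination:
  Rp1 = R1 ‖ R2 ‖ R3 (parallel, all between nodes 0 and 1) = 1/(1/1.1 + 1/200 + 1/62) = 1.075 Ω
R_th = 1.075 Ω
I_n = V_th/R_th = 23.45/1.075 = 21.82 A, and R_n = R_th = 1.075 Ω

Final answer: I_n = 21.82 A, R_n = 1.075 Ω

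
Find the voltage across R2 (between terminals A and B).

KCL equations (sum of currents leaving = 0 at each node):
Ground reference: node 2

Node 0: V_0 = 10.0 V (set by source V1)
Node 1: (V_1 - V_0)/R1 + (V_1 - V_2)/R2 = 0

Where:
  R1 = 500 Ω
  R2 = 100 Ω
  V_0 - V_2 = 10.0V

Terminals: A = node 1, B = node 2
R1 and R2 are in series across V1 (node 0 → node 1 → node 2), and the output A–B is taken across R2, so this is a voltage divider.
Series current: I = V1/(R1 + R2) = 10/(500 + 100) = 10/600 = 0.01667 A
V_R2 = I × R2 = V1 × R2/(R1 + R2) = 10 × 100/600 = 1.667 V

Final answer: 1.667 V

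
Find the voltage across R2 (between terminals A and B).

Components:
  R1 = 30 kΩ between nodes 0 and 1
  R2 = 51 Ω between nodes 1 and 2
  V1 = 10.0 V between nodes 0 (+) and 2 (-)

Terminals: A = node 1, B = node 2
R1 and R2 are in series across V1 (node 0 → node 1 → node 2), and the output A–B is taken across R2, so this is a voltage divider.
Series current: I = V1/(R1 + R2) = 10/(30000 + 51) = 10/30050 = 0.0003328 A
V_R2 = I × R2 = V1 × R2/(R1 + R2) = 10 × 51/30050 = 0.01697 V

Final answer: 0.01697 V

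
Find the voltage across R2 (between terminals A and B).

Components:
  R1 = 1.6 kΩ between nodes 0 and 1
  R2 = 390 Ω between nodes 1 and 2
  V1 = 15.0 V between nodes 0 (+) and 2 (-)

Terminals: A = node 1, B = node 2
R1 and R2 are in series across V1 (node 0 → node 1 → node 2), and the output A–B is taken across R2, so this is a voltage divider.
Series current: I = V1/(R1 + R2) = 15/(1600 + 390) = 15/1990 = 0.007538 A
V_R2 = I × R2 = V1 × R2/(R1 + R2) = 15 × 390/1990 = 2.94 V

Final answer: 2.94 V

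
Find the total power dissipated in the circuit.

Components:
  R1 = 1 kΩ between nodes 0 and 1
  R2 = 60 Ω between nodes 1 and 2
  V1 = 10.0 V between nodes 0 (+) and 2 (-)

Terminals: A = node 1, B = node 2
Nodal analysis, taking node 2 as the 0 V reference.
Source V1 fixes V_0 = 10 V.
KCL at each unknown node (sum of currents leaving = 0; resistances in Ω):
  Node 1: (V_1 - 10)/1000 + (V_1 - 0)/60 = 0
Collecting terms: 0.01767 × V_1 = 0.01  =>  V_1 = 0.566 V
Power in each resistor, P = (ΔV)²/R:
  P_R1 = (10 - 0.566)²/1000 = 0.089 W
  P_R2 = (0.566 - 0)²/60 = 0.00534 W
P_total = P_R1 + P_R2 = 0.09434 W

Final answer: 0.09434 W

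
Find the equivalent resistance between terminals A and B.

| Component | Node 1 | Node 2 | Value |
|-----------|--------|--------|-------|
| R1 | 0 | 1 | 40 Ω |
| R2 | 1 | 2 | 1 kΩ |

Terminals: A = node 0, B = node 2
Reduce the network between node 0 (A) and node 2 (B) by series/parallel combination:
  Rs1 = R1 + R2 (series, joined only at node 1) = 40 + 1000 = 1040 Ω
R_eq = 1.04 kΩ

Final answer: 1.04 kΩ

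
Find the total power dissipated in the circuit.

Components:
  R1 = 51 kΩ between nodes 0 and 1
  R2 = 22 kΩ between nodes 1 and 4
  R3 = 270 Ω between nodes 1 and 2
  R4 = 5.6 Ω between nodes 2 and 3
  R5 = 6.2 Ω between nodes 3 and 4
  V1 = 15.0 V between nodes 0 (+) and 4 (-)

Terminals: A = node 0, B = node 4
Nodal analysis, taking node 4 as the 0 V reference.
Source V1 fixes V_0 = 15 V.
KCL at each unknown node (sum of currents leaving = 0; resistances in Ω):
  Node 1: (V_1 - 15)/51000 + (V_1 - 0)/22000 + (V_1 - V_2)/270 = 0
  Node 2: (V_2 - V_1)/270 + (V_2 - V_3)/5.6 = 0
  Node 3: (V_3 - V_2)/5.6 + (V_3 - 0)/6.2 = 0
Collecting terms (coefficients in siemens):
  0.003769·V_1 - 0.003704·V_2 = 0.0002941
  0.1823·V_2 - 0.003704·V_1 - 0.1786·V_3 = 0
  0.3399·V_3 - 0.1786·V_2 = 0
Solving these 3 simultaneous equations (Gaussian elimination) gives:
  V_1 = 0.08139 V, V_2 = 0.003408 V, V_3 = 0.001791 V
Power in each resistor, P = (ΔV)²/R:
  P_R1 = (15 - 0.08139)²/51000 = 0.004364 W
  P_R2 = (0.08139 - 0)²/22000 = 0.0000003011 W
  P_R3 = (0.08139 - 0.003408)²/270 = 0.00002252 W
  P_R4 = (0.003408 - 0.001791)²/5.6 = 0.0000004671 W
  P_R5 = (0.001791 - 0)²/6.2 = 0.0000005172 W
P_total = P_R1 + P_R2 + P_R3 + P_R4 + P_R5 = 0.004388 W

Final answer: 0.004388 W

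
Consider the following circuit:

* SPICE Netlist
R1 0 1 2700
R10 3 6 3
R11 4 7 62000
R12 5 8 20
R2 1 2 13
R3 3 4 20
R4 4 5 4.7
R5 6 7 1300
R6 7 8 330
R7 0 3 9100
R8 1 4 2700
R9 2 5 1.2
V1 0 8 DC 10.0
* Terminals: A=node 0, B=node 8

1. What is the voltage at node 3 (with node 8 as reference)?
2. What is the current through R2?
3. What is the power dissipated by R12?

Nodal analysis, taking node 8 as the 0 V reference.
Source V1 fixes V_0 = 10 V.
KCL at each unknown node (sum of currents leaving = 0; resistances in Ω):
  Node 1: (V_1 - 10)/2700 + (V_1 - V_2)/13 + (V_1 - V_4)/2700 = 0
  Node 2: (V_2 - V_1)/13 + (V_2 - V_5)/1.2 = 0
  Node 3: (V_3 - V_4)/20 + (V_3 - 10)/9100 + (V_3 - V_6)/3 = 0
  Node 4: (V_4 - V_3)/20 + (V_4 - V_5)/4.7 + (V_4 - V_1)/2700 + (V_4 - V_7)/62000 = 0
  Node 5: (V_5 - V_4)/4.7 + (V_5 - V_2)/1.2 + (V_5 - 0)/20 = 0
  Node 6: (V_6 - V_7)/1300 + (V_6 - V_3)/3 = 0
  Node 7: (V_7 - V_6)/1300 + (V_7 - 0)/330 + (V_7 - V_4)/62000 = 0
Collecting terms (coefficients in siemens):
  0.07766·V_1 - 0.07692·V_2 - 0.0003704·V_4 = 0.003704
  0.9103·V_2 - 0.07692·V_1 - 0.8333·V_5 = 0
  0.3834·V_3 - 0.05·V_4 - 0.3333·V_6 = 0.001099
  0.2632·V_4 - 0.0003704·V_1 - 0.05·V_3 - 0.2128·V_5 - 0.00001613·V_7 = 0
  1.096·V_5 - 0.8333·V_2 - 0.2128·V_4 = 0
  0.3341·V_6 - 0.3333·V_3 - 0.0007692·V_7 = 0
  0.003816·V_7 - 0.00001613·V_4 - 0.0007692·V_6 = 0
Solving these 7 simultaneous equations (Gaussian elimination) gives:
  V_1 = 0.1448 V, V_2 = 0.09761 V, V_3 = 0.1184 V, V_4 = 0.09809 V
  V_5 = 0.09325 V, V_6 = 0.1181 V, V_7 = 0.02423 V
Part 1:
  Read off the nodal solution: V_3 = 0.1184 V
Part 2:
  I_R2 = (V_1 - V_2)/R2 = (0.1448 - 0.09761)/13 = 0.003633 A
  Magnitude: I_R2 = 0.003633 A
Part 3:
  I_R12 = (V_5 - V_8)/R12 = (0.09325 - 0)/20 = 0.004663 A
  P_R12 = I_R12² × R12 = (0.004663)² × 20 = 0.0004348 W

Final answers:
1. V_3 = 0.1184 V
2. I_R2 = 0.003633 A
3. P_R12 = 0.0004348 W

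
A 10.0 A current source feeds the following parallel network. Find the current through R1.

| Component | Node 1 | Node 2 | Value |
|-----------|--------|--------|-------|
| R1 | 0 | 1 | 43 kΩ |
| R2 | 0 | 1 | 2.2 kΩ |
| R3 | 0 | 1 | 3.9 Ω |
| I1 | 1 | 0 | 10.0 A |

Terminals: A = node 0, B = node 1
All resistors sit directly between nodes 0 and 1, so they are in parallel and share one voltage V; the full source current 10 A splits among them.
1/R_par = 1/43000 + 1/2200 + 1/3.9 = 0.2569 S  =>  R_par = 3.893 Ω
V = I × R_par = 10 × 3.893 = 38.93 V
I_R1 = V/R1 = 38.93/43000 = 0.0009053 A

Final answer: 0.0009053 A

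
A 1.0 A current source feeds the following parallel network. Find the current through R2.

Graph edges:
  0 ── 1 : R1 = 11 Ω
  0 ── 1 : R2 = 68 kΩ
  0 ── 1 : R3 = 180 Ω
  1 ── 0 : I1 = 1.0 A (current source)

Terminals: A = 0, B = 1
All resistors sit directly between nodes 0 and 1, so they are in parallel and share one voltage V; the full source current 1 A splits among them.
1/R_par = 1/11 + 1/68000 + 1/180 = 0.09648 S  =>  R_par = 10.36 Ω
V = I × R_par = 1 × 10.36 = 10.36 V
I_R2 = V/R2 = 10.36/68000 = 0.0001524 A

Final answer: 0.0001524 A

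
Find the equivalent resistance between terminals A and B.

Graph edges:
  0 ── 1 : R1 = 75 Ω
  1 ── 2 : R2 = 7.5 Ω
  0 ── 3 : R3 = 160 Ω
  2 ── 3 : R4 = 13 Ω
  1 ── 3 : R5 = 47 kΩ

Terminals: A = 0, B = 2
The network is not a plain series/parallel combination. Inject a 1 A test current into terminal A (node 0) and return it from terminal B (node 2); then R_eq = V_A / (1 A).
Nodal analysis, taking node 2 as the 0 V reference.
Current source I_test pushes 1 A into node 0 and draws it out of node 2.
KCL at each unknown node (sum of currents leaving = 0; resistances in Ω):
  Node 0: (V_0 - V_1)/75 + (V_0 - V_3)/160 - 1 = 0
  Node 1: (V_1 - V_0)/75 + (V_1 - 0)/7.5 + (V_1 - V_3)/47000 = 0
  Node 3: (V_3 - V_0)/160 + (V_3 - V_1)/47000 + (V_3 - 0)/13 = 0
Collecting terms (coefficients in siemens):
  0.01958·V_0 - 0.01333·V_1 - 0.00625·V_3 = 1
  0.1467·V_1 - 0.01333·V_0 - 0.00002128·V_3 = 0
  0.08319·V_3 - 0.00625·V_0 - 0.00002128·V_1 = 0
Solving these 3 simultaneous equations (Gaussian elimination) gives:
  V_0 = 55.86 V, V_1 = 5.078 V, V_3 = 4.198 V
R_eq = V_0 / 1 A = 55.86 Ω

Final answer: 55.86 Ω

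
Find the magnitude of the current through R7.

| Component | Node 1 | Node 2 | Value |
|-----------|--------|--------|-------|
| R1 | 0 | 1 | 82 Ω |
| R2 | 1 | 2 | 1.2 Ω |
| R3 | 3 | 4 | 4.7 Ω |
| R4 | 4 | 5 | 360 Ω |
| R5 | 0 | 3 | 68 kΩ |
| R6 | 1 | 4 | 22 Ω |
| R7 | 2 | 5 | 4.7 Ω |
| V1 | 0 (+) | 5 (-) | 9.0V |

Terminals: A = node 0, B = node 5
Nodal analysis, taking node 5 as the 0 V reference.
Source V1 fixes V_0 = 9 V.
KCL at each unknown node (sum of currents leaving = 0; resistances in Ω):
  Node 1: (V_1 - 9)/82 + (V_1 - V_2)/1.2 + (V_1 - V_4)/22 = 0
  Node 2: (V_2 - V_1)/1.2 + (V_2 - 0)/4.7 = 0
  Node 3: (V_3 - V_4)/4.7 + (V_3 - 9)/68000 = 0
  Node 4: (V_4 - V_3)/4.7 + (V_4 - 0)/360 + (V_4 - V_1)/22 = 0
Collecting terms (coefficients in siemens):
  0.891·V_1 - 0.8333·V_2 - 0.04545·V_4 = 0.1098
  1.046·V_2 - 0.8333·V_1 = 0
  0.2128·V_3 - 0.2128·V_4 = 0.0001324
  0.261·V_4 - 0.04545·V_1 - 0.2128·V_3 = 0
Solving these 4 simultaneous equations (Gaussian elimination) gives:
  V_1 = 0.5961 V, V_2 = 0.4749 V, V_3 = 0.565 V, V_4 = 0.5644 V
I_R7 = (V_2 - V_5)/R7 = (0.4749 - 0)/4.7 = 0.101 A
|I_R7| = 0.101 A

Final answer: |I_R7| = 0.101 A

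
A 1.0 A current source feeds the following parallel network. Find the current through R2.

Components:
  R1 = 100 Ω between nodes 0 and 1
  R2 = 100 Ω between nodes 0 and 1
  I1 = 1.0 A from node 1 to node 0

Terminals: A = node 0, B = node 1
All resistors sit directly between nodes 0 and 1, so they are in parallel and share one voltage V; the full source current 1 A splits among them.
1/R_par = 1/100 + 1/100 = 0.02 S  =>  R_par = 50 Ω
V = I × R_par = 1 × 50 = 50 V
I_R2 = V/R2 = 50/100 = 0.5 A

Final answer: 0.5 A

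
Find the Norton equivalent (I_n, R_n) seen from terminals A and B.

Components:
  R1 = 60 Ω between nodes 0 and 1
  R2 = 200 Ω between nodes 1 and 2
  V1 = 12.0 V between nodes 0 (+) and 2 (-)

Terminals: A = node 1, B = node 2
Find the Thévenin equivalent first; then I_n = V_th/R_th and R_n = R_th.
Step 1 — V_th is the open-circuit voltage V_A - V_B (nothing connected across the terminals).
Nodal analysis, taking node 2 as the 0 V reference.
Source V1 fixes V_0 = 12 V.
KCL at each unknown node (sum of currents leaving = 0; resistances in Ω):
  Node 1: (V_1 - 12)/60 + (V_1 - 0)/200 = 0
Collecting terms: 0.02167 × V_1 = 0.2  =>  V_1 = 9.231 V
V_th = V_1 - V_2 = 9.231 - 0 = 9.231 V
Step 2 — R_th: zero the source — replace V1 by a short circuit (node 2 merges into node 0) — and find the resistance seen between A (node 1) and B (node 0).
Reduce the network between node 1 (A) and node 0 (B) by series/parallel combination:
  Rp1 = R1 ‖ R2 (parallel, both between nodes 0 and 1) = 1/(1/60 + 1/200) = 46.15 Ω
R_th = 46.15 Ω
I_n = V_th/R_th = 9.231/46.15 = 0.2 A, and R_n = R_th = 46.15 Ω

Final answer: I_n = 0.2 A, R_n = 46.15 Ω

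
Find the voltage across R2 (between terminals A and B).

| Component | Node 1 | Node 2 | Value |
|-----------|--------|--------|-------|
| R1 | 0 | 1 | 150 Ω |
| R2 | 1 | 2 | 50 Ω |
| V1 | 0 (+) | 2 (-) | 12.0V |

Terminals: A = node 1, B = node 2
R1 and R2 are in series across V1 (node 0 → node 1 → node 2), and the output A–B is taken across R2, so this is a voltage divider.
Series current: I = V1/(R1 + R2) = 12/(150 + 50) = 12/200 = 0.06 A
V_R2 = I × R2 = V1 × R2/(R1 + R2) = 12 × 50/200 = 3 V

Final answer: 3 V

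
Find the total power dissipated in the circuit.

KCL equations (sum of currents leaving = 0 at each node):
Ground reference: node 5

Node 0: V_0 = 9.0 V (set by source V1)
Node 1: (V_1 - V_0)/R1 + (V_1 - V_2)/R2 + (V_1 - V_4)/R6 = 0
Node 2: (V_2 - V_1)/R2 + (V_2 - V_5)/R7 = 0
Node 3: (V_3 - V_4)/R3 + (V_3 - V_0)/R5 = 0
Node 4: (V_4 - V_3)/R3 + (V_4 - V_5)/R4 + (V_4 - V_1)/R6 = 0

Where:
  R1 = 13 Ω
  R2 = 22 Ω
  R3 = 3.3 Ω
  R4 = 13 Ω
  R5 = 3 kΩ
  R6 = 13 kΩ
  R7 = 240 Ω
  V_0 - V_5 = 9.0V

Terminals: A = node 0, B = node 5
Nodal analysis, taking node 5 as the 0 V reference.
Source V1 fixes V_0 = 9 V.
KCL at each unknown node (sum of currents leaving = 0; resistances in Ω):
  Node 1: (V_1 - 9)/13 + (V_1 - V_2)/22 + (V_1 - V_4)/13000 = 0
  Node 2: (V_2 - V_1)/22 + (V_2 - 0)/240 = 0
  Node 3: (V_3 - V_4)/3.3 + (V_3 - 9)/3000 = 0
  Node 4: (V_4 - V_3)/3.3 + (V_4 - 0)/13 + (V_4 - V_1)/13000 = 0
Collecting terms (coefficients in siemens):
  0.1225·V_1 - 0.04545·V_2 - 0.00007692·V_4 = 0.6923
  0.04962·V_2 - 0.04545·V_1 = 0
  0.3034·V_3 - 0.303·V_4 = 0.003
  0.38·V_4 - 0.00007692·V_1 - 0.303·V_3 = 0
Solving these 4 simultaneous equations (Gaussian elimination) gives:
  V_1 = 8.566 V, V_2 = 7.847 V, V_3 = 0.05711 V, V_4 = 0.04727 V
Power in each resistor, P = (ΔV)²/R:
  P_R1 = (9 - 8.566)²/13 = 0.01446 W
  P_R2 = (8.566 - 7.847)²/22 = 0.02352 W
  P_R3 = (0.05711 - 0.04727)²/3.3 = 0.00002932 W
  P_R4 = (0.04727 - 0)²/13 = 0.0001719 W
  P_R5 = (9 - 0.05711)²/3000 = 0.02666 W
  P_R6 = (8.566 - 0.04727)²/13000 = 0.005583 W
  P_R7 = (7.847 - 0)²/240 = 0.2566 W
P_total = P_R1 + P_R2 + P_R3 + P_R4 + P_R5 + P_R6 + P_R7 = 0.327 W

Final answer: 0.327 W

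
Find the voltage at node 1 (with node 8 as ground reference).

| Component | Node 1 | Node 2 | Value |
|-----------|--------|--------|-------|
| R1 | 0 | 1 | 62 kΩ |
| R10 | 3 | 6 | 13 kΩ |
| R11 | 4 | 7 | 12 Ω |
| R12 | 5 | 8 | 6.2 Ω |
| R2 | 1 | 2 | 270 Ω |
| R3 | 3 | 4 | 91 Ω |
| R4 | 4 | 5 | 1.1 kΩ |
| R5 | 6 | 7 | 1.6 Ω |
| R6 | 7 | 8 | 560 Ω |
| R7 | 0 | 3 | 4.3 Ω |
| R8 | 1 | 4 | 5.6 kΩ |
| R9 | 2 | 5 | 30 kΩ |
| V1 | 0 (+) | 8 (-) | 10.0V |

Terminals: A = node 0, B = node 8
Nodal analysis, taking node 8 as the 0 V reference.
Source V1 fixes V_0 = 10 V.
KCL at each unknown node (sum of currents leaving = 0; resistances in Ω):
  Node 1: (V_1 - 10)/62000 + (V_1 - V_2)/270 + (V_1 - V_4)/5600 = 0
  Node 2: (V_2 - V_1)/270 + (V_2 - V_5)/30000 = 0
  Node 3: (V_3 - V_4)/91 + (V_3 - 10)/4.3 + (V_3 - V_6)/13000 = 0
  Node 4: (V_4 - V_3)/91 + (V_4 - V_5)/1100 + (V_4 - V_1)/5600 + (V_4 - V_7)/12 = 0
  Node 5: (V_5 - V_4)/1100 + (V_5 - V_2)/30000 + (V_5 - 0)/6.2 = 0
  Node 6: (V_6 - V_7)/1.6 + (V_6 - V_3)/13000 = 0
  Node 7: (V_7 - V_6)/1.6 + (V_7 - 0)/560 + (V_7 - V_4)/12 = 0
Collecting terms (coefficients in siemens):
  0.003898·V_1 - 0.003704·V_2 - 0.0001786·V_4 = 0.0001613
  0.003737·V_2 - 0.003704·V_1 - 0.00003333·V_5 = 0
  0.2436·V_3 - 0.01099·V_4 - 0.00007692·V_6 = 2.326
  0.09541·V_4 - 0.0001786·V_1 - 0.01099·V_3 - 0.0009091·V_5 - 0.08333·V_7 = 0
  0.1622·V_5 - 0.00003333·V_2 - 0.0009091·V_4 = 0
  0.6251·V_6 - 0.00007692·V_3 - 0.625·V_7 = 0
  0.7101·V_7 - 0.08333·V_4 - 0.625·V_6 = 0
Solving these 7 simultaneous equations (Gaussian elimination) gives:
  V_1 = 6.972 V, V_2 = 6.911 V, V_3 = 9.908 V, V_4 = 7.98 V
  V_5 = 0.04614 V, V_6 = 7.815 V, V_7 = 7.815 V
The requested potential is V_1 = 6.972 V.

Final answer: V_1 = 6.972 V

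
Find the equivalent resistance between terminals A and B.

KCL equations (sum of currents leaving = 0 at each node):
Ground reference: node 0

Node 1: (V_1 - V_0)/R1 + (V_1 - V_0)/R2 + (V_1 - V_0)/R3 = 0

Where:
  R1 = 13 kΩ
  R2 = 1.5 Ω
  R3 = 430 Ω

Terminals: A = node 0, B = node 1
Reduce the network between node 0 (A) and node 1 (B) by series/parallel combination:
  Rp1 = R1 ‖ R2 ‖ R3 (parallel, all between nodes 0 and 1) = 1/(1/13000 + 1/1.5 + 1/430) = 1.495 Ω
R_eq = 1.495 Ω

Final answer: 1.495 Ω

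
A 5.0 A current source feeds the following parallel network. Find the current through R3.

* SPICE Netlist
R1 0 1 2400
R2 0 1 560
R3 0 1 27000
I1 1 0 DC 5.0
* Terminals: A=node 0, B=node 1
All resistors sit directly between nodes 0 and 1, so they are in parallel and share one voltage V; the full source current 5 A splits among them.
1/R_par = 1/2400 + 1/560 + 1/27000 = 0.002239 S  =>  R_par = 446.5 Ω
V = I × R_par = 5 × 446.5 = 2233 V
I_R3 = V/R3 = 2233/27000 = 0.08269 A

Final answer: 0.08269 A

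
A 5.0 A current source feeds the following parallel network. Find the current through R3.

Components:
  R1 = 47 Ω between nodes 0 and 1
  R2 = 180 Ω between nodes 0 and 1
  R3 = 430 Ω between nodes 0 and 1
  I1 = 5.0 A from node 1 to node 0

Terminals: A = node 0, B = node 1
All resistors sit directly between nodes 0 and 1, so they are in parallel and share one voltage V; the full source current 5 A splits among them.
1/R_par = 1/47 + 1/180 + 1/430 = 0.02916 S  =>  R_par = 34.3 Ω
V = I × R_par = 5 × 34.3 = 171.5 V
I_R3 = V/R3 = 171.5/430 = 0.3988 A

Final answer: 0.3988 A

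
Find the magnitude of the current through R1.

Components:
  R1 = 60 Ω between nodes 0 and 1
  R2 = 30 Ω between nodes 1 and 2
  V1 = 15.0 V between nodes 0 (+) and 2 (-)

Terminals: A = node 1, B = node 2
Nodal analysis, taking node 2 as the 0 V reference.
Source V1 fixes V_0 = 15 V.
KCL at each unknown node (sum of currents leaving = 0; resistances in Ω):
  Node 1: (V_1 - 15)/60 + (V_1 - 0)/30 = 0
Collecting terms: 0.05 × V_1 = 0.25  =>  V_1 = 5 V
I_R1 = (V_0 - V_1)/R1 = (15 - 5)/60 = 0.1667 A
|I_R1| = 0.1667 A

Final answer: |I_R1| = 0.1667 A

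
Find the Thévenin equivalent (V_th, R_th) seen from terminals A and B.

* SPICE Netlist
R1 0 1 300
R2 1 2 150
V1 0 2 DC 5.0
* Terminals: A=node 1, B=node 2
Step 1 — V_th is the open-circuit voltage V_A - V_B (nothing connected across the terminals).
Nodal analysis, taking node 2 as the 0 V reference.
Source V1 fixes V_0 = 5 V.
KCL at each unknown node (sum of currents leaving = 0; resistances in Ω):
  Node 1: (V_1 - 5)/300 + (V_1 - 0)/150 = 0
Collecting terms: 0.01 × V_1 = 0.01667  =>  V_1 = 1.667 V
V_th = V_1 - V_2 = 1.667 - 0 = 1.667 V
Step 2 — R_th: zero the source — replace V1 by a short circuit (node 2 merges into node 0) — and find the resistance seen between A (node 1) and B (node 0).
Reduce the network between node 1 (A) and node 0 (B) by series/parallel combination:
  Rp1 = R1 ‖ R2 (parallel, both between nodes 0 and 1) = 1/(1/300 + 1/150) = 100 Ω
R_th = 100 Ω

Final answer: V_th = 1.667 V, R_th = 100 Ω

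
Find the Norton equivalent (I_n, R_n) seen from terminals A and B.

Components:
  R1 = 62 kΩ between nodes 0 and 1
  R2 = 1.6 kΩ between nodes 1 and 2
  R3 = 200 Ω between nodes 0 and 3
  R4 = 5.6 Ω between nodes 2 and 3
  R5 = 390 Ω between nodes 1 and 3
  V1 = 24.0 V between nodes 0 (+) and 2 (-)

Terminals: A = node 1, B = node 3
Find the Thévenin equivalent first; then I_n = V_th/R_th and R_n = R_th.
Step 1 — V_th is the open-circuit voltage V_A - V_B (nothing connected across the terminals).
Nodal analysis, taking node 2 as the 0 V reference.
Source V1 fixes V_0 = 24 V.
KCL at each unknown node (sum of currents leaving = 0; resistances in Ω):
  Node 1: (V_1 - 24)/62000 + (V_1 - 0)/1600 + (V_1 - V_3)/390 = 0
  Node 3: (V_3 - 24)/200 + (V_3 - 0)/5.6 + (V_3 - V_1)/390 = 0
Collecting terms (coefficients in siemens):
  0.003205·V_1 - 0.002564·V_3 = 0.0003871
  0.1861·V_3 - 0.002564·V_1 = 0.12
Determinant D = (0.003205)(0.1861) - (-0.002564)(-0.002564) = 0.00059
V_1 = [(0.0003871)(0.1861) - (-0.002564)(0.12)]/D = 0.6436 V
V_3 = [(0.003205)(0.12) - (0.0003871)(-0.002564)]/D = 0.6536 V
V_th = V_1 - V_3 = 0.6436 - 0.6536 = -0.009958 V
Step 2 — R_th: zero the source — replace V1 by a short circuit (node 2 merges into node 0) — and find the resistance seen between A (node 1) and B (node 3).
Reduce the network between node 1 (A) and node 3 (B) by series/parallel combination:
  Rp1 = R1 ‖ R2 (parallel, both between nodes 0 and 1) = 1/(1/62000 + 1/1600) = 1560 Ω
  Rp2 = R3 ‖ R4 (parallel, both between nodes 0 and 3) = 1/(1/200 + 1/5.6) = 5.447 Ω
  Rs1 = Rp1 + Rp2 (series, joined only at node 0) = 1560 + 5.447 = 1565 Ω
  Rp3 = R5 ‖ Rs1 (parallel, both between nodes 1 and 3) = 1/(1/390 + 1/1565) = 312.2 Ω
R_th = 312.2 Ω
I_n = V_th/R_th = -0.009958/312.2 = -0.0000319 A, and R_n = R_th = 312.2 Ω

Final answer: I_n = -3.19e-05 A, R_n = 312.2 Ω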